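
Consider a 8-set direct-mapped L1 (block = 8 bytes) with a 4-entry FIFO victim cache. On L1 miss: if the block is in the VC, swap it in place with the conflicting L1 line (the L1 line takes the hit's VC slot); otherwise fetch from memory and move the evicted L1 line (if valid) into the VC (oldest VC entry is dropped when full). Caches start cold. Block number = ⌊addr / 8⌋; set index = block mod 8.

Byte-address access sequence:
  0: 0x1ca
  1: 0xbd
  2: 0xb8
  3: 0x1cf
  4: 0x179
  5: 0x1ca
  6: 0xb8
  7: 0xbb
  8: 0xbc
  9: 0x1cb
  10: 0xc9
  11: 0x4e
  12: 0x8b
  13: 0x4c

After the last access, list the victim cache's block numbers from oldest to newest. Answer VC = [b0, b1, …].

  [0] addr=0x1ca blk=57 s=1: MISS | VC []
  [1] addr=0xbd blk=23 s=7: MISS | VC []
  [2] addr=0xb8 blk=23 s=7: L1-HIT | VC []
  [3] addr=0x1cf blk=57 s=1: L1-HIT | VC []
  [4] addr=0x179 blk=47 s=7: MISS | VC [23]
  [5] addr=0x1ca blk=57 s=1: L1-HIT | VC [23]
  [6] addr=0xb8 blk=23 s=7: VC-HIT | VC [47]
  [7] addr=0xbb blk=23 s=7: L1-HIT | VC [47]
  [8] addr=0xbc blk=23 s=7: L1-HIT | VC [47]
  [9] addr=0x1cb blk=57 s=1: L1-HIT | VC [47]
  [10] addr=0xc9 blk=25 s=1: MISS | VC [47, 57]
  [11] addr=0x4e blk=9 s=1: MISS | VC [47, 57, 25]
  [12] addr=0x8b blk=17 s=1: MISS | VC [47, 57, 25, 9]
  [13] addr=0x4c blk=9 s=1: VC-HIT | VC [47, 57, 25, 17]

VC = [47, 57, 25, 17]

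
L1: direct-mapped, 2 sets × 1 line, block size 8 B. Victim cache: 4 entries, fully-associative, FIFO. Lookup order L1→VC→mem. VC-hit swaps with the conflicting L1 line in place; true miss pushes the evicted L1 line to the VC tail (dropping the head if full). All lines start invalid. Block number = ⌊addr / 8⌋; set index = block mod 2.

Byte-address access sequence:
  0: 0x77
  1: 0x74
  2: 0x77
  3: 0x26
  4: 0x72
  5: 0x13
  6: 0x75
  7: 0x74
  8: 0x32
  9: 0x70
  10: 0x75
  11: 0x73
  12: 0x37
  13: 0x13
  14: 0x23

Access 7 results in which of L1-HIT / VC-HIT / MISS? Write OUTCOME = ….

  [0] addr=0x77 blk=14 s=0: MISS | VC []
  [1] addr=0x74 blk=14 s=0: L1-HIT | VC []
  [2] addr=0x77 blk=14 s=0: L1-HIT | VC []
  [3] addr=0x26 blk=4 s=0: MISS | VC [14]
  [4] addr=0x72 blk=14 s=0: VC-HIT | VC [4]
  [5] addr=0x13 blk=2 s=0: MISS | VC [4, 14]
  [6] addr=0x75 blk=14 s=0: VC-HIT | VC [4, 2]
  [7] addr=0x74 blk=14 s=0: L1-HIT | VC [4, 2]
  [8] addr=0x32 blk=6 s=0: MISS | VC [4, 2, 14]
  [9] addr=0x70 blk=14 s=0: VC-HIT | VC [4, 2, 6]
  [10] addr=0x75 blk=14 s=0: L1-HIT | VC [4, 2, 6]
  [11] addr=0x73 blk=14 s=0: L1-HIT | VC [4, 2, 6]
  [12] addr=0x37 blk=6 s=0: VC-HIT | VC [4, 2, 14]
  [13] addr=0x13 blk=2 s=0: VC-HIT | VC [4, 6, 14]
  [14] addr=0x23 blk=4 s=0: VC-HIT | VC [2, 6, 14]

OUTCOME = L1-HIT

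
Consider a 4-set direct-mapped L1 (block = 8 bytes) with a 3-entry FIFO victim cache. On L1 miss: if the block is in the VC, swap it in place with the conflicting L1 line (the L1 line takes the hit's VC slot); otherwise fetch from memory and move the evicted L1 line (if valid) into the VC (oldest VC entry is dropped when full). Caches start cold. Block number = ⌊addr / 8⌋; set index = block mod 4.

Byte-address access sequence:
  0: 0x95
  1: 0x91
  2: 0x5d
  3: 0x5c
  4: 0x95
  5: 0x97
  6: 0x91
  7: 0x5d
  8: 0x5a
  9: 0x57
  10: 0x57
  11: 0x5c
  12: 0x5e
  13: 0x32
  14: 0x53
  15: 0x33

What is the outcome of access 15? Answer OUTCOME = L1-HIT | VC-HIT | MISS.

#0 0x95→b18/s2 MISS; vc=[]
#1 0x91→b18/s2 L1-HIT; vc=[]
#2 0x5d→b11/s3 MISS; vc=[]
#3 0x5c→b11/s3 L1-HIT; vc=[]
#4 0x95→b18/s2 L1-HIT; vc=[]
#5 0x97→b18/s2 L1-HIT; vc=[]
#6 0x91→b18/s2 L1-HIT; vc=[]
#7 0x5d→b11/s3 L1-HIT; vc=[]
#8 0x5a→b11/s3 L1-HIT; vc=[]
#9 0x57→b10/s2 MISS; vc=[18]
#10 0x57→b10/s2 L1-HIT; vc=[18]
#11 0x5c→b11/s3 L1-HIT; vc=[18]
#12 0x5e→b11/s3 L1-HIT; vc=[18]
#13 0x32→b6/s2 MISS; vc=[18,10]
#14 0x53→b10/s2 VC-HIT; vc=[18,6]
#15 0x33→b6/s2 VC-HIT; vc=[18,10]

OUTCOME = VC-HIT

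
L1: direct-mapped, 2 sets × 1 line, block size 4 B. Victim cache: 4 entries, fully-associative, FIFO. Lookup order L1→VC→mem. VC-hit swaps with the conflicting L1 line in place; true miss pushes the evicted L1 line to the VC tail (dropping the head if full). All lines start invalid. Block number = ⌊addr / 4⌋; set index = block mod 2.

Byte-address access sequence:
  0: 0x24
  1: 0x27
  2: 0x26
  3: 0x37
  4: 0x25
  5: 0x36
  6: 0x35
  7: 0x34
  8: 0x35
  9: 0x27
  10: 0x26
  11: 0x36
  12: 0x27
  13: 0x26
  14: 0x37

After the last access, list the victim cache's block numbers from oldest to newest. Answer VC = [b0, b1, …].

VC = [9]

0: 0x24 (blk 9, set 1) → MISS  vc=[]
1: 0x27 (blk 9, set 1) → L1-HIT  vc=[]
2: 0x26 (blk 9, set 1) → L1-HIT  vc=[]
3: 0x37 (blk 13, set 1) → MISS  vc=[9]
4: 0x25 (blk 9, set 1) → VC-HIT  vc=[13]
5: 0x36 (blk 13, set 1) → VC-HIT  vc=[9]
6: 0x35 (blk 13, set 1) → L1-HIT  vc=[9]
7: 0x34 (blk 13, set 1) → L1-HIT  vc=[9]
8: 0x35 (blk 13, set 1) → L1-HIT  vc=[9]
9: 0x27 (blk 9, set 1) → VC-HIT  vc=[13]
10: 0x26 (blk 9, set 1) → L1-HIT  vc=[13]
11: 0x36 (blk 13, set 1) → VC-HIT  vc=[9]
12: 0x27 (blk 9, set 1) → VC-HIT  vc=[13]
13: 0x26 (blk 9, set 1) → L1-HIT  vc=[13]
14: 0x37 (blk 13, set 1) → VC-HIT  vc=[9]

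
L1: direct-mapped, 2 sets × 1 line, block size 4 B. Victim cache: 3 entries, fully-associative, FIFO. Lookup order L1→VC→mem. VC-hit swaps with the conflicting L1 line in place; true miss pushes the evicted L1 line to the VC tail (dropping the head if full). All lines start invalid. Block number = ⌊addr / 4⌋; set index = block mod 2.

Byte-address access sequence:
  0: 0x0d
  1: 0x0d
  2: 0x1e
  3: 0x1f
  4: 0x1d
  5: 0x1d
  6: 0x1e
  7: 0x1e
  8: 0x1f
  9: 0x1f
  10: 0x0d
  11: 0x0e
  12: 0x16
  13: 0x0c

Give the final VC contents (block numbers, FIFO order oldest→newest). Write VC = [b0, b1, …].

#0 0xd→b3/s1 MISS; vc=[]
#1 0xd→b3/s1 L1-HIT; vc=[]
#2 0x1e→b7/s1 MISS; vc=[3]
#3 0x1f→b7/s1 L1-HIT; vc=[3]
#4 0x1d→b7/s1 L1-HIT; vc=[3]
#5 0x1d→b7/s1 L1-HIT; vc=[3]
#6 0x1e→b7/s1 L1-HIT; vc=[3]
#7 0x1e→b7/s1 L1-HIT; vc=[3]
#8 0x1f→b7/s1 L1-HIT; vc=[3]
#9 0x1f→b7/s1 L1-HIT; vc=[3]
#10 0xd→b3/s1 VC-HIT; vc=[7]
#11 0xe→b3/s1 L1-HIT; vc=[7]
#12 0x16→b5/s1 MISS; vc=[7,3]
#13 0xc→b3/s1 VC-HIT; vc=[7,5]

VC = [7, 5]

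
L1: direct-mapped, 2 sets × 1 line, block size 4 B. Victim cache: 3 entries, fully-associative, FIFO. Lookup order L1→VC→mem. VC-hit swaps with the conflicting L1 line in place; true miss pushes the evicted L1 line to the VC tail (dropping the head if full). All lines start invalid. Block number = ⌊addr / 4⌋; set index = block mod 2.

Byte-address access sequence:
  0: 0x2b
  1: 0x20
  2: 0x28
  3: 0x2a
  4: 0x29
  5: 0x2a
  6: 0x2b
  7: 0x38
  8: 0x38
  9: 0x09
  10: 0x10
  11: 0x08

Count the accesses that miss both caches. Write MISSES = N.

MISSES = 5

  [0] addr=0x2b blk=10 s=0: MISS | VC []
  [1] addr=0x20 blk=8 s=0: MISS | VC [10]
  [2] addr=0x28 blk=10 s=0: VC-HIT | VC [8]
  [3] addr=0x2a blk=10 s=0: L1-HIT | VC [8]
  [4] addr=0x29 blk=10 s=0: L1-HIT | VC [8]
  [5] addr=0x2a blk=10 s=0: L1-HIT | VC [8]
  [6] addr=0x2b blk=10 s=0: L1-HIT | VC [8]
  [7] addr=0x38 blk=14 s=0: MISS | VC [8, 10]
  [8] addr=0x38 blk=14 s=0: L1-HIT | VC [8, 10]
  [9] addr=0x9 blk=2 s=0: MISS | VC [8, 10, 14]
  [10] addr=0x10 blk=4 s=0: MISS | VC [10, 14, 2]
  [11] addr=0x8 blk=2 s=0: VC-HIT | VC [10, 14, 4]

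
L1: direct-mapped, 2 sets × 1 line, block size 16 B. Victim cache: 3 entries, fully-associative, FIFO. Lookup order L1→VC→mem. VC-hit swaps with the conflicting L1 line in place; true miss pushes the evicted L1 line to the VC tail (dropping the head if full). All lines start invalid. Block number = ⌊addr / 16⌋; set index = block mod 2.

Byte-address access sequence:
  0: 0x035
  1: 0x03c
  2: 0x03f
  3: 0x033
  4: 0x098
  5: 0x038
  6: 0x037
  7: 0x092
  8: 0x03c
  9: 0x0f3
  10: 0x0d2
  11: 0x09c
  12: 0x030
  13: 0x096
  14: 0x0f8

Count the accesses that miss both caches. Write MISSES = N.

#0 0x35→b3/s1 MISS; vc=[]
#1 0x3c→b3/s1 L1-HIT; vc=[]
#2 0x3f→b3/s1 L1-HIT; vc=[]
#3 0x33→b3/s1 L1-HIT; vc=[]
#4 0x98→b9/s1 MISS; vc=[3]
#5 0x38→b3/s1 VC-HIT; vc=[9]
#6 0x37→b3/s1 L1-HIT; vc=[9]
#7 0x92→b9/s1 VC-HIT; vc=[3]
#8 0x3c→b3/s1 VC-HIT; vc=[9]
#9 0xf3→b15/s1 MISS; vc=[9,3]
#10 0xd2→b13/s1 MISS; vc=[9,3,15]
#11 0x9c→b9/s1 VC-HIT; vc=[13,3,15]
#12 0x30→b3/s1 VC-HIT; vc=[13,9,15]
#13 0x96→b9/s1 VC-HIT; vc=[13,3,15]
#14 0xf8→b15/s1 VC-HIT; vc=[13,3,9]

MISSES = 4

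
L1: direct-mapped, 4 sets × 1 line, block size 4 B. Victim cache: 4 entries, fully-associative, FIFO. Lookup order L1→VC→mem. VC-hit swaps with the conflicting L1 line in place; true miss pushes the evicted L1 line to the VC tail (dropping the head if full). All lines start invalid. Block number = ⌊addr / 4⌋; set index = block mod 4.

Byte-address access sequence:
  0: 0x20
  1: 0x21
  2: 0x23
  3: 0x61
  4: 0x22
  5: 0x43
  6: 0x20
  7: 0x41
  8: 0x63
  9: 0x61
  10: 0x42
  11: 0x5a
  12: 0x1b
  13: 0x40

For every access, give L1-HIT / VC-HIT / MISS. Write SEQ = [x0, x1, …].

SEQ = [MISS, L1-HIT, L1-HIT, MISS, VC-HIT, MISS, VC-HIT, VC-HIT, VC-HIT, L1-HIT, VC-HIT, MISS, MISS, L1-HIT]

0: 0x20 (blk 8, set 0) → MISS  vc=[]
1: 0x21 (blk 8, set 0) → L1-HIT  vc=[]
2: 0x23 (blk 8, set 0) → L1-HIT  vc=[]
3: 0x61 (blk 24, set 0) → MISS  vc=[8]
4: 0x22 (blk 8, set 0) → VC-HIT  vc=[24]
5: 0x43 (blk 16, set 0) → MISS  vc=[24, 8]
6: 0x20 (blk 8, set 0) → VC-HIT  vc=[24, 16]
7: 0x41 (blk 16, set 0) → VC-HIT  vc=[24, 8]
8: 0x63 (blk 24, set 0) → VC-HIT  vc=[16, 8]
9: 0x61 (blk 24, set 0) → L1-HIT  vc=[16, 8]
10: 0x42 (blk 16, set 0) → VC-HIT  vc=[24, 8]
11: 0x5a (blk 22, set 2) → MISS  vc=[24, 8]
12: 0x1b (blk 6, set 2) → MISS  vc=[24, 8, 22]
13: 0x40 (blk 16, set 0) → L1-HIT  vc=[24, 8, 22]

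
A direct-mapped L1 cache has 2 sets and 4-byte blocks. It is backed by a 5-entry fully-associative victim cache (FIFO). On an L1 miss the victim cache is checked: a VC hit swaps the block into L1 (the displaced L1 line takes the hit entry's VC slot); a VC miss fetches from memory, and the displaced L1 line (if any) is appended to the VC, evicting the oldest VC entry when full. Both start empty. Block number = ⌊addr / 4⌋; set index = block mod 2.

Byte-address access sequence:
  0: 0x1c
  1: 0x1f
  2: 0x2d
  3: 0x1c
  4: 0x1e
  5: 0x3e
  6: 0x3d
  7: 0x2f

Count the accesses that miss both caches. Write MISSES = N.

MISSES = 3

  [0] addr=0x1c blk=7 s=1: MISS | VC []
  [1] addr=0x1f blk=7 s=1: L1-HIT | VC []
  [2] addr=0x2d blk=11 s=1: MISS | VC [7]
  [3] addr=0x1c blk=7 s=1: VC-HIT | VC [11]
  [4] addr=0x1e blk=7 s=1: L1-HIT | VC [11]
  [5] addr=0x3e blk=15 s=1: MISS | VC [11, 7]
  [6] addr=0x3d blk=15 s=1: L1-HIT | VC [11, 7]
  [7] addr=0x2f blk=11 s=1: VC-HIT | VC [15, 7]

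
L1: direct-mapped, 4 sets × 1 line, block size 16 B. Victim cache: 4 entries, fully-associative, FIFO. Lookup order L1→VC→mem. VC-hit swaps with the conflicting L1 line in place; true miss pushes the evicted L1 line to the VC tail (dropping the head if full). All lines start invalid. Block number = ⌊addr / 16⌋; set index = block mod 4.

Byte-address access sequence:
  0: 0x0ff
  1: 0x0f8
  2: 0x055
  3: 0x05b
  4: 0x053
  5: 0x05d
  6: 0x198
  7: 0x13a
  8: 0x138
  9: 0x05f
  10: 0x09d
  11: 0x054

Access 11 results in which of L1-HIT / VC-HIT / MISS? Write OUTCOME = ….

OUTCOME = VC-HIT

#0 0xff→b15/s3 MISS; vc=[]
#1 0xf8→b15/s3 L1-HIT; vc=[]
#2 0x55→b5/s1 MISS; vc=[]
#3 0x5b→b5/s1 L1-HIT; vc=[]
#4 0x53→b5/s1 L1-HIT; vc=[]
#5 0x5d→b5/s1 L1-HIT; vc=[]
#6 0x198→b25/s1 MISS; vc=[5]
#7 0x13a→b19/s3 MISS; vc=[5,15]
#8 0x138→b19/s3 L1-HIT; vc=[5,15]
#9 0x5f→b5/s1 VC-HIT; vc=[25,15]
#10 0x9d→b9/s1 MISS; vc=[25,15,5]
#11 0x54→b5/s1 VC-HIT; vc=[25,15,9]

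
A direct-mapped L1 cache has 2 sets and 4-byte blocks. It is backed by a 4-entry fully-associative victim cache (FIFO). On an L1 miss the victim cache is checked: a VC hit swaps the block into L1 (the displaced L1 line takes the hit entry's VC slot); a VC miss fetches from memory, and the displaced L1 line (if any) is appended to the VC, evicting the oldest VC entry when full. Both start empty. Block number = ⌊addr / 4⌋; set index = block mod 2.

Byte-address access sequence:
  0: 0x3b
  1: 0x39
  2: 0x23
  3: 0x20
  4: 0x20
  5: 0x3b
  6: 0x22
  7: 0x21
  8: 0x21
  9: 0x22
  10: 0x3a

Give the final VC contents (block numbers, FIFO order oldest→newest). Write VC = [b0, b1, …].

VC = [8]

  [0] addr=0x3b blk=14 s=0: MISS | VC []
  [1] addr=0x39 blk=14 s=0: L1-HIT | VC []
  [2] addr=0x23 blk=8 s=0: MISS | VC [14]
  [3] addr=0x20 blk=8 s=0: L1-HIT | VC [14]
  [4] addr=0x20 blk=8 s=0: L1-HIT | VC [14]
  [5] addr=0x3b blk=14 s=0: VC-HIT | VC [8]
  [6] addr=0x22 blk=8 s=0: VC-HIT | VC [14]
  [7] addr=0x21 blk=8 s=0: L1-HIT | VC [14]
  [8] addr=0x21 blk=8 s=0: L1-HIT | VC [14]
  [9] addr=0x22 blk=8 s=0: L1-HIT | VC [14]
  [10] addr=0x3a blk=14 s=0: VC-HIT | VC [8]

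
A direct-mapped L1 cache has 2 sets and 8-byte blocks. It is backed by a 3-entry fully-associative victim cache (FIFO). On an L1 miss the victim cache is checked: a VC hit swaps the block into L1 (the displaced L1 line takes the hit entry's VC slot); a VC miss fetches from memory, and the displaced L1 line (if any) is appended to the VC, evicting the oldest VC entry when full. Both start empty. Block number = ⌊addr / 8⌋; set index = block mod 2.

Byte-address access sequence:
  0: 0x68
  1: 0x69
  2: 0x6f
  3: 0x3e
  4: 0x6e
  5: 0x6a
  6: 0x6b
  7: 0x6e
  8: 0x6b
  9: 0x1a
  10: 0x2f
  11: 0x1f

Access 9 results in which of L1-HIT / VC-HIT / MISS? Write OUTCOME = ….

OUTCOME = MISS

  [0] addr=0x68 blk=13 s=1: MISS | VC []
  [1] addr=0x69 blk=13 s=1: L1-HIT | VC []
  [2] addr=0x6f blk=13 s=1: L1-HIT | VC []
  [3] addr=0x3e blk=7 s=1: MISS | VC [13]
  [4] addr=0x6e blk=13 s=1: VC-HIT | VC [7]
  [5] addr=0x6a blk=13 s=1: L1-HIT | VC [7]
  [6] addr=0x6b blk=13 s=1: L1-HIT | VC [7]
  [7] addr=0x6e blk=13 s=1: L1-HIT | VC [7]
  [8] addr=0x6b blk=13 s=1: L1-HIT | VC [7]
  [9] addr=0x1a blk=3 s=1: MISS | VC [7, 13]
  [10] addr=0x2f blk=5 s=1: MISS | VC [7, 13, 3]
  [11] addr=0x1f blk=3 s=1: VC-HIT | VC [7, 13, 5]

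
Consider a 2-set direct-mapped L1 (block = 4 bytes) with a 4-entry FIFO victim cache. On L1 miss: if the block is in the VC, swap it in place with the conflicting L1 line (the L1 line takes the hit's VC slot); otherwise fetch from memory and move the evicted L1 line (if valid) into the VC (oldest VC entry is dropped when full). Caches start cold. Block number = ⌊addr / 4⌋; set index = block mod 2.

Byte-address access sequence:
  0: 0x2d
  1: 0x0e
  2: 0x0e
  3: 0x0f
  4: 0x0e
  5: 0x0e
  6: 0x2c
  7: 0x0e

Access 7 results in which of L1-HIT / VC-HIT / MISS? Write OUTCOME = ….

0: 0x2d (blk 11, set 1) → MISS  vc=[]
1: 0xe (blk 3, set 1) → MISS  vc=[11]
2: 0xe (blk 3, set 1) → L1-HIT  vc=[11]
3: 0xf (blk 3, set 1) → L1-HIT  vc=[11]
4: 0xe (blk 3, set 1) → L1-HIT  vc=[11]
5: 0xe (blk 3, set 1) → L1-HIT  vc=[11]
6: 0x2c (blk 11, set 1) → VC-HIT  vc=[3]
7: 0xe (blk 3, set 1) → VC-HIT  vc=[11]

OUTCOME = VC-HIT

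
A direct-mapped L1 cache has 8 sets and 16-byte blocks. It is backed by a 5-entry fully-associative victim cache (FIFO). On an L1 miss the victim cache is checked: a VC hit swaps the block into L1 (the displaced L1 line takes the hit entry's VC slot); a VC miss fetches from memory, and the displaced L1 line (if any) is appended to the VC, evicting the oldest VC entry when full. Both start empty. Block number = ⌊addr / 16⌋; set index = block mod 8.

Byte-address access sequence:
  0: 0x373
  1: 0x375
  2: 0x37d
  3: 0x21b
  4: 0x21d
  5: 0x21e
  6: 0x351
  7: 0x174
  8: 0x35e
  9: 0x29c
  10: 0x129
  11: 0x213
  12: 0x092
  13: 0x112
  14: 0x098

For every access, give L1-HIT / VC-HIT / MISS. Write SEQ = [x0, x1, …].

0: 0x373 (blk 55, set 7) → MISS  vc=[]
1: 0x375 (blk 55, set 7) → L1-HIT  vc=[]
2: 0x37d (blk 55, set 7) → L1-HIT  vc=[]
3: 0x21b (blk 33, set 1) → MISS  vc=[]
4: 0x21d (blk 33, set 1) → L1-HIT  vc=[]
5: 0x21e (blk 33, set 1) → L1-HIT  vc=[]
6: 0x351 (blk 53, set 5) → MISS  vc=[]
7: 0x174 (blk 23, set 7) → MISS  vc=[55]
8: 0x35e (blk 53, set 5) → L1-HIT  vc=[55]
9: 0x29c (blk 41, set 1) → MISS  vc=[55, 33]
10: 0x129 (blk 18, set 2) → MISS  vc=[55, 33]
11: 0x213 (blk 33, set 1) → VC-HIT  vc=[55, 41]
12: 0x92 (blk 9, set 1) → MISS  vc=[55, 41, 33]
13: 0x112 (blk 17, set 1) → MISS  vc=[55, 41, 33, 9]
14: 0x98 (blk 9, set 1) → VC-HIT  vc=[55, 41, 33, 17]

SEQ = [MISS, L1-HIT, L1-HIT, MISS, L1-HIT, L1-HIT, MISS, MISS, L1-HIT, MISS, MISS, VC-HIT, MISS, MISS, VC-HIT]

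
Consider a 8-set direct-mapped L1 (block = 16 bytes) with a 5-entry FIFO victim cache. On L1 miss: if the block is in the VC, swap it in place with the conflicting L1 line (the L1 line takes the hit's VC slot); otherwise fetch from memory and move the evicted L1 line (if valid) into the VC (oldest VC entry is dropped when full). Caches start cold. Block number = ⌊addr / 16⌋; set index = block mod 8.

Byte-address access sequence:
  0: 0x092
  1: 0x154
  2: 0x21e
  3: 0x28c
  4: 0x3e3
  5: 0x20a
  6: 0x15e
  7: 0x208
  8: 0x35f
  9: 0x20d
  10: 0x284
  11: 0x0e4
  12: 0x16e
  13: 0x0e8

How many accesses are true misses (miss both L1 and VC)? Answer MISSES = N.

MISSES = 9

#0 0x92→b9/s1 MISS; vc=[]
#1 0x154→b21/s5 MISS; vc=[]
#2 0x21e→b33/s1 MISS; vc=[9]
#3 0x28c→b40/s0 MISS; vc=[9]
#4 0x3e3→b62/s6 MISS; vc=[9]
#5 0x20a→b32/s0 MISS; vc=[9,40]
#6 0x15e→b21/s5 L1-HIT; vc=[9,40]
#7 0x208→b32/s0 L1-HIT; vc=[9,40]
#8 0x35f→b53/s5 MISS; vc=[9,40,21]
#9 0x20d→b32/s0 L1-HIT; vc=[9,40,21]
#10 0x284→b40/s0 VC-HIT; vc=[9,32,21]
#11 0xe4→b14/s6 MISS; vc=[9,32,21,62]
#12 0x16e→b22/s6 MISS; vc=[9,32,21,62,14]
#13 0xe8→b14/s6 VC-HIT; vc=[9,32,21,62,22]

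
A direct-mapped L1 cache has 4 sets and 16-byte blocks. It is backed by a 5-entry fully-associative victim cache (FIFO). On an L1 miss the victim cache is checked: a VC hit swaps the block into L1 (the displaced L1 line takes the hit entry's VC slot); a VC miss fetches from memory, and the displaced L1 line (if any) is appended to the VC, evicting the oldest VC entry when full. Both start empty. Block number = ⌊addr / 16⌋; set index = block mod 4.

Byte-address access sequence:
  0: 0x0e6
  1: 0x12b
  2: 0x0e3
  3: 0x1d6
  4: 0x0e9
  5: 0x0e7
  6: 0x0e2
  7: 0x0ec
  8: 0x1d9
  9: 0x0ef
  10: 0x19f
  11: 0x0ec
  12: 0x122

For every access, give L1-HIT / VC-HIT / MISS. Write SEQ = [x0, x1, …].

#0 0xe6→b14/s2 MISS; vc=[]
#1 0x12b→b18/s2 MISS; vc=[14]
#2 0xe3→b14/s2 VC-HIT; vc=[18]
#3 0x1d6→b29/s1 MISS; vc=[18]
#4 0xe9→b14/s2 L1-HIT; vc=[18]
#5 0xe7→b14/s2 L1-HIT; vc=[18]
#6 0xe2→b14/s2 L1-HIT; vc=[18]
#7 0xec→b14/s2 L1-HIT; vc=[18]
#8 0x1d9→b29/s1 L1-HIT; vc=[18]
#9 0xef→b14/s2 L1-HIT; vc=[18]
#10 0x19f→b25/s1 MISS; vc=[18,29]
#11 0xec→b14/s2 L1-HIT; vc=[18,29]
#12 0x122→b18/s2 VC-HIT; vc=[14,29]

SEQ = [MISS, MISS, VC-HIT, MISS, L1-HIT, L1-HIT, L1-HIT, L1-HIT, L1-HIT, L1-HIT, MISS, L1-HIT, VC-HIT]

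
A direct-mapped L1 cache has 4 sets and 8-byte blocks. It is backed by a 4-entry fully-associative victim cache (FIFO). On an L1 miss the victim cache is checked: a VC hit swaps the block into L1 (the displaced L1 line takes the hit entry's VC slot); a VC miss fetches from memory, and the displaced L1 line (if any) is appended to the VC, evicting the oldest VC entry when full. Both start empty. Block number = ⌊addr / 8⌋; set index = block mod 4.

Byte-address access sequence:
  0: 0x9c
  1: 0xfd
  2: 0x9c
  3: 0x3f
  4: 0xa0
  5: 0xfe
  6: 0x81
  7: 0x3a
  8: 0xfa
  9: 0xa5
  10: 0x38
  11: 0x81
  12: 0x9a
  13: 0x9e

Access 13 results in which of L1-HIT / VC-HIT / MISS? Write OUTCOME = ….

OUTCOME = L1-HIT

#0 0x9c→b19/s3 MISS; vc=[]
#1 0xfd→b31/s3 MISS; vc=[19]
#2 0x9c→b19/s3 VC-HIT; vc=[31]
#3 0x3f→b7/s3 MISS; vc=[31,19]
#4 0xa0→b20/s0 MISS; vc=[31,19]
#5 0xfe→b31/s3 VC-HIT; vc=[7,19]
#6 0x81→b16/s0 MISS; vc=[7,19,20]
#7 0x3a→b7/s3 VC-HIT; vc=[31,19,20]
#8 0xfa→b31/s3 VC-HIT; vc=[7,19,20]
#9 0xa5→b20/s0 VC-HIT; vc=[7,19,16]
#10 0x38→b7/s3 VC-HIT; vc=[31,19,16]
#11 0x81→b16/s0 VC-HIT; vc=[31,19,20]
#12 0x9a→b19/s3 VC-HIT; vc=[31,7,20]
#13 0x9e→b19/s3 L1-HIT; vc=[31,7,20]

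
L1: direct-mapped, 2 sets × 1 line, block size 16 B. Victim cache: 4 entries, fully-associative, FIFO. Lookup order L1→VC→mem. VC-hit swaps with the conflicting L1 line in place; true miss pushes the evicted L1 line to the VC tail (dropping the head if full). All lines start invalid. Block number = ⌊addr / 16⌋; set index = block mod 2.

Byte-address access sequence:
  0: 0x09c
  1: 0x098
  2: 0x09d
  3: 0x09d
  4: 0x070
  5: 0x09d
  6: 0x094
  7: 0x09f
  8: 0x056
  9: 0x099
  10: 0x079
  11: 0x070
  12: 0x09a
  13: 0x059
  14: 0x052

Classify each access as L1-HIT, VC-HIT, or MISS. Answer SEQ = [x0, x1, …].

#0 0x9c→b9/s1 MISS; vc=[]
#1 0x98→b9/s1 L1-HIT; vc=[]
#2 0x9d→b9/s1 L1-HIT; vc=[]
#3 0x9d→b9/s1 L1-HIT; vc=[]
#4 0x70→b7/s1 MISS; vc=[9]
#5 0x9d→b9/s1 VC-HIT; vc=[7]
#6 0x94→b9/s1 L1-HIT; vc=[7]
#7 0x9f→b9/s1 L1-HIT; vc=[7]
#8 0x56→b5/s1 MISS; vc=[7,9]
#9 0x99→b9/s1 VC-HIT; vc=[7,5]
#10 0x79→b7/s1 VC-HIT; vc=[9,5]
#11 0x70→b7/s1 L1-HIT; vc=[9,5]
#12 0x9a→b9/s1 VC-HIT; vc=[7,5]
#13 0x59→b5/s1 VC-HIT; vc=[7,9]
#14 0x52→b5/s1 L1-HIT; vc=[7,9]

SEQ = [MISS, L1-HIT, L1-HIT, L1-HIT, MISS, VC-HIT, L1-HIT, L1-HIT, MISS, VC-HIT, VC-HIT, L1-HIT, VC-HIT, VC-HIT, L1-HIT]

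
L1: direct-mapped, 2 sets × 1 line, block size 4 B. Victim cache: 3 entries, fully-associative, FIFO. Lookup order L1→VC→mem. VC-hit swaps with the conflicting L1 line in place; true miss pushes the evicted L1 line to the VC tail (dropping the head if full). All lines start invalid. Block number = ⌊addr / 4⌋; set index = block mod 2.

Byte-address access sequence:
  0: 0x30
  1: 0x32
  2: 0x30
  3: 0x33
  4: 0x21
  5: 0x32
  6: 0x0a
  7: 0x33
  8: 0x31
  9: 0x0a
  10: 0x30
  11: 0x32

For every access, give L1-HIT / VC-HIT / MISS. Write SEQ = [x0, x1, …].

  [0] addr=0x30 blk=12 s=0: MISS | VC []
  [1] addr=0x32 blk=12 s=0: L1-HIT | VC []
  [2] addr=0x30 blk=12 s=0: L1-HIT | VC []
  [3] addr=0x33 blk=12 s=0: L1-HIT | VC []
  [4] addr=0x21 blk=8 s=0: MISS | VC [12]
  [5] addr=0x32 blk=12 s=0: VC-HIT | VC [8]
  [6] addr=0xa blk=2 s=0: MISS | VC [8, 12]
  [7] addr=0x33 blk=12 s=0: VC-HIT | VC [8, 2]
  [8] addr=0x31 blk=12 s=0: L1-HIT | VC [8, 2]
  [9] addr=0xa blk=2 s=0: VC-HIT | VC [8, 12]
  [10] addr=0x30 blk=12 s=0: VC-HIT | VC [8, 2]
  [11] addr=0x32 blk=12 s=0: L1-HIT | VC [8, 2]

SEQ = [MISS, L1-HIT, L1-HIT, L1-HIT, MISS, VC-HIT, MISS, VC-HIT, L1-HIT, VC-HIT, VC-HIT, L1-HIT]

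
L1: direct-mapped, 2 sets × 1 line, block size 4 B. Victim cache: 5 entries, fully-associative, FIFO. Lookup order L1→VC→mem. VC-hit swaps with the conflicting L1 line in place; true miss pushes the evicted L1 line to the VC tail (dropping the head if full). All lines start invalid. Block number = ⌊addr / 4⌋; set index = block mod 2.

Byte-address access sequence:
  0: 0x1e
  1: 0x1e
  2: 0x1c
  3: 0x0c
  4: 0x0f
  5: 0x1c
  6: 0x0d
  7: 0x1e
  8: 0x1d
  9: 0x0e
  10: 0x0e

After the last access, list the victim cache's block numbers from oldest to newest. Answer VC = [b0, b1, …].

VC = [7]

0: 0x1e (blk 7, set 1) → MISS  vc=[]
1: 0x1e (blk 7, set 1) → L1-HIT  vc=[]
2: 0x1c (blk 7, set 1) → L1-HIT  vc=[]
3: 0xc (blk 3, set 1) → MISS  vc=[7]
4: 0xf (blk 3, set 1) → L1-HIT  vc=[7]
5: 0x1c (blk 7, set 1) → VC-HIT  vc=[3]
6: 0xd (blk 3, set 1) → VC-HIT  vc=[7]
7: 0x1e (blk 7, set 1) → VC-HIT  vc=[3]
8: 0x1d (blk 7, set 1) → L1-HIT  vc=[3]
9: 0xe (blk 3, set 1) → VC-HIT  vc=[7]
10: 0xe (blk 3, set 1) → L1-HIT  vc=[7]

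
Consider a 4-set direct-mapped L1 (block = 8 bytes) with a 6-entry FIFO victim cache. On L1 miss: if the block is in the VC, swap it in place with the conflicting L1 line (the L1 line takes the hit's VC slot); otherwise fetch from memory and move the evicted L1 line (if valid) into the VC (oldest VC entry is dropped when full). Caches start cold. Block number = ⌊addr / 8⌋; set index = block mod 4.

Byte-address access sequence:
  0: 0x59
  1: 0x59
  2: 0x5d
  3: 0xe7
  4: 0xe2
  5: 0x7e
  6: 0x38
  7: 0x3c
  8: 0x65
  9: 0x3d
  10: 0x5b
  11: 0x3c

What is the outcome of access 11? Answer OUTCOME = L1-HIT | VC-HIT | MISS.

OUTCOME = VC-HIT

0: 0x59 (blk 11, set 3) → MISS  vc=[]
1: 0x59 (blk 11, set 3) → L1-HIT  vc=[]
2: 0x5d (blk 11, set 3) → L1-HIT  vc=[]
3: 0xe7 (blk 28, set 0) → MISS  vc=[]
4: 0xe2 (blk 28, set 0) → L1-HIT  vc=[]
5: 0x7e (blk 15, set 3) → MISS  vc=[11]
6: 0x38 (blk 7, set 3) → MISS  vc=[11, 15]
7: 0x3c (blk 7, set 3) → L1-HIT  vc=[11, 15]
8: 0x65 (blk 12, set 0) → MISS  vc=[11, 15, 28]
9: 0x3d (blk 7, set 3) → L1-HIT  vc=[11, 15, 28]
10: 0x5b (blk 11, set 3) → VC-HIT  vc=[7, 15, 28]
11: 0x3c (blk 7, set 3) → VC-HIT  vc=[11, 15, 28]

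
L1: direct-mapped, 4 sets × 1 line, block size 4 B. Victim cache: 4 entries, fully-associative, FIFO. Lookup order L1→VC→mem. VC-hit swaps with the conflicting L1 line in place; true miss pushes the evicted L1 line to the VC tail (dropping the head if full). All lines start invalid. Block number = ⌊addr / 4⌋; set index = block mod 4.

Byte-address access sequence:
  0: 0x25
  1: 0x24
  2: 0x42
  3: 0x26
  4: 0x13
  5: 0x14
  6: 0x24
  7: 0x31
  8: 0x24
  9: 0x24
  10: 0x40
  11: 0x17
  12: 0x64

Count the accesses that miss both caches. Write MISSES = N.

MISSES = 6

0: 0x25 (blk 9, set 1) → MISS  vc=[]
1: 0x24 (blk 9, set 1) → L1-HIT  vc=[]
2: 0x42 (blk 16, set 0) → MISS  vc=[]
3: 0x26 (blk 9, set 1) → L1-HIT  vc=[]
4: 0x13 (blk 4, set 0) → MISS  vc=[16]
5: 0x14 (blk 5, set 1) → MISS  vc=[16, 9]
6: 0x24 (blk 9, set 1) → VC-HIT  vc=[16, 5]
7: 0x31 (blk 12, set 0) → MISS  vc=[16, 5, 4]
8: 0x24 (blk 9, set 1) → L1-HIT  vc=[16, 5, 4]
9: 0x24 (blk 9, set 1) → L1-HIT  vc=[16, 5, 4]
10: 0x40 (blk 16, set 0) → VC-HIT  vc=[12, 5, 4]
11: 0x17 (blk 5, set 1) → VC-HIT  vc=[12, 9, 4]
12: 0x64 (blk 25, set 1) → MISS  vc=[12, 9, 4, 5]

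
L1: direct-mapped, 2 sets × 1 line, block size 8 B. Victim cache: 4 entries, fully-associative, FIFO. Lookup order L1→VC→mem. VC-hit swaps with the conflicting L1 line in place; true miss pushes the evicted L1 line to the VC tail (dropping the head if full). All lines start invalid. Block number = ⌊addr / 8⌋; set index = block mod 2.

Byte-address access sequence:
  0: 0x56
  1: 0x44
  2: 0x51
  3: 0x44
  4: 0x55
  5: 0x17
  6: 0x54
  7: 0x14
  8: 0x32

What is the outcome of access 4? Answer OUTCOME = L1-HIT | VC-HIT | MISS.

OUTCOME = VC-HIT

0: 0x56 (blk 10, set 0) → MISS  vc=[]
1: 0x44 (blk 8, set 0) → MISS  vc=[10]
2: 0x51 (blk 10, set 0) → VC-HIT  vc=[8]
3: 0x44 (blk 8, set 0) → VC-HIT  vc=[10]
4: 0x55 (blk 10, set 0) → VC-HIT  vc=[8]
5: 0x17 (blk 2, set 0) → MISS  vc=[8, 10]
6: 0x54 (blk 10, set 0) → VC-HIT  vc=[8, 2]
7: 0x14 (blk 2, set 0) → VC-HIT  vc=[8, 10]
8: 0x32 (blk 6, set 0) → MISS  vc=[8, 10, 2]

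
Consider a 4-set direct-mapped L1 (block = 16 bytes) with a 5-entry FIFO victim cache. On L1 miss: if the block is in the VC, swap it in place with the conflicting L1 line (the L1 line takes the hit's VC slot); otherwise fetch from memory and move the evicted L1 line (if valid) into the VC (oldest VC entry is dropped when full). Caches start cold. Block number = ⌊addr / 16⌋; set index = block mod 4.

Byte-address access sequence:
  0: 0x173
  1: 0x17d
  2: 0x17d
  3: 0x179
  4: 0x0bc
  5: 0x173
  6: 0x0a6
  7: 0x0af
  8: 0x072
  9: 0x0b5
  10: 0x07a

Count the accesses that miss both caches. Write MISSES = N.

MISSES = 4

  [0] addr=0x173 blk=23 s=3: MISS | VC []
  [1] addr=0x17d blk=23 s=3: L1-HIT | VC []
  [2] addr=0x17d blk=23 s=3: L1-HIT | VC []
  [3] addr=0x179 blk=23 s=3: L1-HIT | VC []
  [4] addr=0xbc blk=11 s=3: MISS | VC [23]
  [5] addr=0x173 blk=23 s=3: VC-HIT | VC [11]
  [6] addr=0xa6 blk=10 s=2: MISS | VC [11]
  [7] addr=0xaf blk=10 s=2: L1-HIT | VC [11]
  [8] addr=0x72 blk=7 s=3: MISS | VC [11, 23]
  [9] addr=0xb5 blk=11 s=3: VC-HIT | VC [7, 23]
  [10] addr=0x7a blk=7 s=3: VC-HIT | VC [11, 23]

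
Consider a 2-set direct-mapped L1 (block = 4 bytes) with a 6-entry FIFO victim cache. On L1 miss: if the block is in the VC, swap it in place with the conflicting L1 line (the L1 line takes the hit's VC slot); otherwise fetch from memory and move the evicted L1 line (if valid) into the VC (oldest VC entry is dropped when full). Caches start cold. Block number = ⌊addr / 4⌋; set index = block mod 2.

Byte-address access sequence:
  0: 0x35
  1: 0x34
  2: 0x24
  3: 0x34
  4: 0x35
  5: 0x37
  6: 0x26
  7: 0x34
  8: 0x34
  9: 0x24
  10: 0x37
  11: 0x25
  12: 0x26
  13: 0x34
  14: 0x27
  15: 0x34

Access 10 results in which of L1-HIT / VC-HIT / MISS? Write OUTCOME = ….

  [0] addr=0x35 blk=13 s=1: MISS | VC []
  [1] addr=0x34 blk=13 s=1: L1-HIT | VC []
  [2] addr=0x24 blk=9 s=1: MISS | VC [13]
  [3] addr=0x34 blk=13 s=1: VC-HIT | VC [9]
  [4] addr=0x35 blk=13 s=1: L1-HIT | VC [9]
  [5] addr=0x37 blk=13 s=1: L1-HIT | VC [9]
  [6] addr=0x26 blk=9 s=1: VC-HIT | VC [13]
  [7] addr=0x34 blk=13 s=1: VC-HIT | VC [9]
  [8] addr=0x34 blk=13 s=1: L1-HIT | VC [9]
  [9] addr=0x24 blk=9 s=1: VC-HIT | VC [13]
  [10] addr=0x37 blk=13 s=1: VC-HIT | VC [9]
  [11] addr=0x25 blk=9 s=1: VC-HIT | VC [13]
  [12] addr=0x26 blk=9 s=1: L1-HIT | VC [13]
  [13] addr=0x34 blk=13 s=1: VC-HIT | VC [9]
  [14] addr=0x27 blk=9 s=1: VC-HIT | VC [13]
  [15] addr=0x34 blk=13 s=1: VC-HIT | VC [9]

OUTCOME = VC-HIT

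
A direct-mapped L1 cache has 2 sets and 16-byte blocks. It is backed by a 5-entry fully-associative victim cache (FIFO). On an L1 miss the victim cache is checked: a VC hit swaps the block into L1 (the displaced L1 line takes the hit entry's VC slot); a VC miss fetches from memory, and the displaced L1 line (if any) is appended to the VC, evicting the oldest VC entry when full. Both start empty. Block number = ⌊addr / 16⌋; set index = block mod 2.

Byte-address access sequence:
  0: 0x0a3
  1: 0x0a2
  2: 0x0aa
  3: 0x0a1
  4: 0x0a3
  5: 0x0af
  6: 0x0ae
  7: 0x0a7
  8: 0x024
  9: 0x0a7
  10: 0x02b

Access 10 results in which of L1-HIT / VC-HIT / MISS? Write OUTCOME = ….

#0 0xa3→b10/s0 MISS; vc=[]
#1 0xa2→b10/s0 L1-HIT; vc=[]
#2 0xaa→b10/s0 L1-HIT; vc=[]
#3 0xa1→b10/s0 L1-HIT; vc=[]
#4 0xa3→b10/s0 L1-HIT; vc=[]
#5 0xaf→b10/s0 L1-HIT; vc=[]
#6 0xae→b10/s0 L1-HIT; vc=[]
#7 0xa7→b10/s0 L1-HIT; vc=[]
#8 0x24→b2/s0 MISS; vc=[10]
#9 0xa7→b10/s0 VC-HIT; vc=[2]
#10 0x2b→b2/s0 VC-HIT; vc=[10]

OUTCOME = VC-HIT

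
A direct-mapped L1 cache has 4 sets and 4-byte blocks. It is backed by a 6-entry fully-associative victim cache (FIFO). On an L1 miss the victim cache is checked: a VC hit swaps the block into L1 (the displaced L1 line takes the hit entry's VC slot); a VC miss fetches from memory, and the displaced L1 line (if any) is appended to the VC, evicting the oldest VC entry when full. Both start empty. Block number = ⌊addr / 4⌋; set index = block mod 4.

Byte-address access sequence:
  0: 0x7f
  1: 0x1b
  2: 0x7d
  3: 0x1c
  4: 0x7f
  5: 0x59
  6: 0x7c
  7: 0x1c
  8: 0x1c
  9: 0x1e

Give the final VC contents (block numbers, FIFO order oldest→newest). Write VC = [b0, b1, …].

VC = [31, 6]

#0 0x7f→b31/s3 MISS; vc=[]
#1 0x1b→b6/s2 MISS; vc=[]
#2 0x7d→b31/s3 L1-HIT; vc=[]
#3 0x1c→b7/s3 MISS; vc=[31]
#4 0x7f→b31/s3 VC-HIT; vc=[7]
#5 0x59→b22/s2 MISS; vc=[7,6]
#6 0x7c→b31/s3 L1-HIT; vc=[7,6]
#7 0x1c→b7/s3 VC-HIT; vc=[31,6]
#8 0x1c→b7/s3 L1-HIT; vc=[31,6]
#9 0x1e→b7/s3 L1-HIT; vc=[31,6]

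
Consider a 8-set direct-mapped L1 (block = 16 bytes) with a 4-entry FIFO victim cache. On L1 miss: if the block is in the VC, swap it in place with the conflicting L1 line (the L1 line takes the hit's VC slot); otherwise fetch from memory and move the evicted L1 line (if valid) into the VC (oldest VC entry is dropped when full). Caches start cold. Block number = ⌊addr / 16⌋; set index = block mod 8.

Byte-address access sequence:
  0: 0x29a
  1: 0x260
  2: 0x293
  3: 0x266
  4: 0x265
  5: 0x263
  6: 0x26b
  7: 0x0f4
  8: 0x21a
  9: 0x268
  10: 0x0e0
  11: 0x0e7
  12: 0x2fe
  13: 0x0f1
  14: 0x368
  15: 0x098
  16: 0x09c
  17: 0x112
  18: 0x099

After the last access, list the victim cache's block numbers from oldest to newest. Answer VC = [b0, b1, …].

#0 0x29a→b41/s1 MISS; vc=[]
#1 0x260→b38/s6 MISS; vc=[]
#2 0x293→b41/s1 L1-HIT; vc=[]
#3 0x266→b38/s6 L1-HIT; vc=[]
#4 0x265→b38/s6 L1-HIT; vc=[]
#5 0x263→b38/s6 L1-HIT; vc=[]
#6 0x26b→b38/s6 L1-HIT; vc=[]
#7 0xf4→b15/s7 MISS; vc=[]
#8 0x21a→b33/s1 MISS; vc=[41]
#9 0x268→b38/s6 L1-HIT; vc=[41]
#10 0xe0→b14/s6 MISS; vc=[41,38]
#11 0xe7→b14/s6 L1-HIT; vc=[41,38]
#12 0x2fe→b47/s7 MISS; vc=[41,38,15]
#13 0xf1→b15/s7 VC-HIT; vc=[41,38,47]
#14 0x368→b54/s6 MISS; vc=[41,38,47,14]
#15 0x98→b9/s1 MISS; vc=[38,47,14,33]
#16 0x9c→b9/s1 L1-HIT; vc=[38,47,14,33]
#17 0x112→b17/s1 MISS; vc=[47,14,33,9]
#18 0x99→b9/s1 VC-HIT; vc=[47,14,33,17]

VC = [47, 14, 33, 17]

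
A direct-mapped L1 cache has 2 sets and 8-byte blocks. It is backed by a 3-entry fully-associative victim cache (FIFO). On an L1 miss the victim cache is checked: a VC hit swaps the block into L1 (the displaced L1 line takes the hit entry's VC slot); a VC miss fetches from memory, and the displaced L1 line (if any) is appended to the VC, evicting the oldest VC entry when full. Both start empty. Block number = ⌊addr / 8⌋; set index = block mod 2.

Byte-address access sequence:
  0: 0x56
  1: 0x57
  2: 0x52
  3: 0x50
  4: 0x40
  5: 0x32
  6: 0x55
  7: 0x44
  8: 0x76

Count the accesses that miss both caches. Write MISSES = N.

MISSES = 4

#0 0x56→b10/s0 MISS; vc=[]
#1 0x57→b10/s0 L1-HIT; vc=[]
#2 0x52→b10/s0 L1-HIT; vc=[]
#3 0x50→b10/s0 L1-HIT; vc=[]
#4 0x40→b8/s0 MISS; vc=[10]
#5 0x32→b6/s0 MISS; vc=[10,8]
#6 0x55→b10/s0 VC-HIT; vc=[6,8]
#7 0x44→b8/s0 VC-HIT; vc=[6,10]
#8 0x76→b14/s0 MISS; vc=[6,10,8]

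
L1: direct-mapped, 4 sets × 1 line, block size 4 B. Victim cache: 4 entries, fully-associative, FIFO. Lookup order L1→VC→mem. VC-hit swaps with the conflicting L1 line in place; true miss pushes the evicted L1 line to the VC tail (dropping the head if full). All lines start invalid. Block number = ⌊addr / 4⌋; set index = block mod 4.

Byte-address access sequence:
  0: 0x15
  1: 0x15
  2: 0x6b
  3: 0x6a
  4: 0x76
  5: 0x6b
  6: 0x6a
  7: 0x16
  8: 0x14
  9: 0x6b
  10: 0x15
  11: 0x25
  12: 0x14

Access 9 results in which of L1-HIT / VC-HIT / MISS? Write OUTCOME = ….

OUTCOME = L1-HIT

0: 0x15 (blk 5, set 1) → MISS  vc=[]
1: 0x15 (blk 5, set 1) → L1-HIT  vc=[]
2: 0x6b (blk 26, set 2) → MISS  vc=[]
3: 0x6a (blk 26, set 2) → L1-HIT  vc=[]
4: 0x76 (blk 29, set 1) → MISS  vc=[5]
5: 0x6b (blk 26, set 2) → L1-HIT  vc=[5]
6: 0x6a (blk 26, set 2) → L1-HIT  vc=[5]
7: 0x16 (blk 5, set 1) → VC-HIT  vc=[29]
8: 0x14 (blk 5, set 1) → L1-HIT  vc=[29]
9: 0x6b (blk 26, set 2) → L1-HIT  vc=[29]
10: 0x15 (blk 5, set 1) → L1-HIT  vc=[29]
11: 0x25 (blk 9, set 1) → MISS  vc=[29, 5]
12: 0x14 (blk 5, set 1) → VC-HIT  vc=[29, 9]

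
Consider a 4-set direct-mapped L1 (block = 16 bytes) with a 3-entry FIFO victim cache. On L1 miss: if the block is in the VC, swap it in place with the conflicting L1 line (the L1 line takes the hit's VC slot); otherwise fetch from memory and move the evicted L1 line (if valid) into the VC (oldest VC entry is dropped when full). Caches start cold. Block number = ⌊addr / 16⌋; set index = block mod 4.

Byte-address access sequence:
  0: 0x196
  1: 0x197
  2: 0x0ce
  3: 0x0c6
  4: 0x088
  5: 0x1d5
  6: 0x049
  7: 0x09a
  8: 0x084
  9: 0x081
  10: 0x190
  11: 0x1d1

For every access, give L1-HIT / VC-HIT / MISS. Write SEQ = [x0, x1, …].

SEQ = [MISS, L1-HIT, MISS, L1-HIT, MISS, MISS, MISS, MISS, VC-HIT, L1-HIT, VC-HIT, VC-HIT]

0: 0x196 (blk 25, set 1) → MISS  vc=[]
1: 0x197 (blk 25, set 1) → L1-HIT  vc=[]
2: 0xce (blk 12, set 0) → MISS  vc=[]
3: 0xc6 (blk 12, set 0) → L1-HIT  vc=[]
4: 0x88 (blk 8, set 0) → MISS  vc=[12]
5: 0x1d5 (blk 29, set 1) → MISS  vc=[12, 25]
6: 0x49 (blk 4, set 0) → MISS  vc=[12, 25, 8]
7: 0x9a (blk 9, set 1) → MISS  vc=[25, 8, 29]
8: 0x84 (blk 8, set 0) → VC-HIT  vc=[25, 4, 29]
9: 0x81 (blk 8, set 0) → L1-HIT  vc=[25, 4, 29]
10: 0x190 (blk 25, set 1) → VC-HIT  vc=[9, 4, 29]
11: 0x1d1 (blk 29, set 1) → VC-HIT  vc=[9, 4, 25]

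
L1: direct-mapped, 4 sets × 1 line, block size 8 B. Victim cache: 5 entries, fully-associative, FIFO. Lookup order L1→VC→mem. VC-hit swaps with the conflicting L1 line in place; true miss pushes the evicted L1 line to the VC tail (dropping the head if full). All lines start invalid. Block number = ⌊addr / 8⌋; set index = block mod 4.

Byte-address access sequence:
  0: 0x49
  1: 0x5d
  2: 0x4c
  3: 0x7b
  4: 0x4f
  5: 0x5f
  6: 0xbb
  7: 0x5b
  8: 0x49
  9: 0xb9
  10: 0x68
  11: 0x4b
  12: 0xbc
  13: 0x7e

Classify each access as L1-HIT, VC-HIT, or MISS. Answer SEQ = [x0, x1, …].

  [0] addr=0x49 blk=9 s=1: MISS | VC []
  [1] addr=0x5d blk=11 s=3: MISS | VC []
  [2] addr=0x4c blk=9 s=1: L1-HIT | VC []
  [3] addr=0x7b blk=15 s=3: MISS | VC [11]
  [4] addr=0x4f blk=9 s=1: L1-HIT | VC [11]
  [5] addr=0x5f blk=11 s=3: VC-HIT | VC [15]
  [6] addr=0xbb blk=23 s=3: MISS | VC [15, 11]
  [7] addr=0x5b blk=11 s=3: VC-HIT | VC [15, 23]
  [8] addr=0x49 blk=9 s=1: L1-HIT | VC [15, 23]
  [9] addr=0xb9 blk=23 s=3: VC-HIT | VC [15, 11]
  [10] addr=0x68 blk=13 s=1: MISS | VC [15, 11, 9]
  [11] addr=0x4b blk=9 s=1: VC-HIT | VC [15, 11, 13]
  [12] addr=0xbc blk=23 s=3: L1-HIT | VC [15, 11, 13]
  [13] addr=0x7e blk=15 s=3: VC-HIT | VC [23, 11, 13]

SEQ = [MISS, MISS, L1-HIT, MISS, L1-HIT, VC-HIT, MISS, VC-HIT, L1-HIT, VC-HIT, MISS, VC-HIT, L1-HIT, VC-HIT]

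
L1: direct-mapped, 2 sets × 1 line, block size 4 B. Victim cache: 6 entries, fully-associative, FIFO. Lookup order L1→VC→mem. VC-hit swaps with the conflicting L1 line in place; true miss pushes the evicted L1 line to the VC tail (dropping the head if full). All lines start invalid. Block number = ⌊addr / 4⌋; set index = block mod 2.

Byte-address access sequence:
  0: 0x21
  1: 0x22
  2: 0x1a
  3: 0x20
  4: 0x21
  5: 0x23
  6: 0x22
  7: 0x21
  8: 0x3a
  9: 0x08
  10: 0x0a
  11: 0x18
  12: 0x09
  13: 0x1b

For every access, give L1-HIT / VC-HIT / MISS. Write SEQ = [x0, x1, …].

SEQ = [MISS, L1-HIT, MISS, VC-HIT, L1-HIT, L1-HIT, L1-HIT, L1-HIT, MISS, MISS, L1-HIT, VC-HIT, VC-HIT, VC-HIT]

  [0] addr=0x21 blk=8 s=0: MISS | VC []
  [1] addr=0x22 blk=8 s=0: L1-HIT | VC []
  [2] addr=0x1a blk=6 s=0: MISS | VC [8]
  [3] addr=0x20 blk=8 s=0: VC-HIT | VC [6]
  [4] addr=0x21 blk=8 s=0: L1-HIT | VC [6]
  [5] addr=0x23 blk=8 s=0: L1-HIT | VC [6]
  [6] addr=0x22 blk=8 s=0: L1-HIT | VC [6]
  [7] addr=0x21 blk=8 s=0: L1-HIT | VC [6]
  [8] addr=0x3a blk=14 s=0: MISS | VC [6, 8]
  [9] addr=0x8 blk=2 s=0: MISS | VC [6, 8, 14]
  [10] addr=0xa blk=2 s=0: L1-HIT | VC [6, 8, 14]
  [11] addr=0x18 blk=6 s=0: VC-HIT | VC [2, 8, 14]
  [12] addr=0x9 blk=2 s=0: VC-HIT | VC [6, 8, 14]
  [13] addr=0x1b blk=6 s=0: VC-HIT | VC [2, 8, 14]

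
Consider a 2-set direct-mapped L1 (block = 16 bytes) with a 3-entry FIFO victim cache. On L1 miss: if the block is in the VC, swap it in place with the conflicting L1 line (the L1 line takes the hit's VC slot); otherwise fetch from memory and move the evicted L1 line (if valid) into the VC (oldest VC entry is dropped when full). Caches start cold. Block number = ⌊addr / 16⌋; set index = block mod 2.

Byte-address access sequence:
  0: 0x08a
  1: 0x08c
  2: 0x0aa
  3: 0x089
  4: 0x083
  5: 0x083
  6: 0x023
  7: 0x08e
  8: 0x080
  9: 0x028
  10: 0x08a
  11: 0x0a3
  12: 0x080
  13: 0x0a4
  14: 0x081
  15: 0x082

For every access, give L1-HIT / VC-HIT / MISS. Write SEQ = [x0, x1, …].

  [0] addr=0x8a blk=8 s=0: MISS | VC []
  [1] addr=0x8c blk=8 s=0: L1-HIT | VC []
  [2] addr=0xaa blk=10 s=0: MISS | VC [8]
  [3] addr=0x89 blk=8 s=0: VC-HIT | VC [10]
  [4] addr=0x83 blk=8 s=0: L1-HIT | VC [10]
  [5] addr=0x83 blk=8 s=0: L1-HIT | VC [10]
  [6] addr=0x23 blk=2 s=0: MISS | VC [10, 8]
  [7] addr=0x8e blk=8 s=0: VC-HIT | VC [10, 2]
  [8] addr=0x80 blk=8 s=0: L1-HIT | VC [10, 2]
  [9] addr=0x28 blk=2 s=0: VC-HIT | VC [10, 8]
  [10] addr=0x8a blk=8 s=0: VC-HIT | VC [10, 2]
  [11] addr=0xa3 blk=10 s=0: VC-HIT | VC [8, 2]
  [12] addr=0x80 blk=8 s=0: VC-HIT | VC [10, 2]
  [13] addr=0xa4 blk=10 s=0: VC-HIT | VC [8, 2]
  [14] addr=0x81 blk=8 s=0: VC-HIT | VC [10, 2]
  [15] addr=0x82 blk=8 s=0: L1-HIT | VC [10, 2]

SEQ = [MISS, L1-HIT, MISS, VC-HIT, L1-HIT, L1-HIT, MISS, VC-HIT, L1-HIT, VC-HIT, VC-HIT, VC-HIT, VC-HIT, VC-HIT, VC-HIT, L1-HIT]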